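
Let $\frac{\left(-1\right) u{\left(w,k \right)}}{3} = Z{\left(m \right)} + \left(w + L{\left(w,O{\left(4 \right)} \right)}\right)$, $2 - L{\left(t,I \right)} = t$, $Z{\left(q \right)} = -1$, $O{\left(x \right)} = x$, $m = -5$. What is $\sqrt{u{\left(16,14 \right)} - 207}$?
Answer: $i \sqrt{210} \approx 14.491 i$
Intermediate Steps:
$L{\left(t,I \right)} = 2 - t$
$u{\left(w,k \right)} = -3$ ($u{\left(w,k \right)} = - 3 \left(-1 + \left(w - \left(-2 + w\right)\right)\right) = - 3 \left(-1 + 2\right) = \left(-3\right) 1 = -3$)
$\sqrt{u{\left(16,14 \right)} - 207} = \sqrt{-3 - 207} = \sqrt{-210} = i \sqrt{210}$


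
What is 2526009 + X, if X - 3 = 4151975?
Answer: 6677987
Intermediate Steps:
X = 4151978 (X = 3 + 4151975 = 4151978)
2526009 + X = 2526009 + 4151978 = 6677987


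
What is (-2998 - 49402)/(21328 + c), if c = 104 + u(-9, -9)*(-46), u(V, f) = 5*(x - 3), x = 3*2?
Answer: -26200/10371 ≈ -2.5263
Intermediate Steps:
x = 6
u(V, f) = 15 (u(V, f) = 5*(6 - 3) = 5*3 = 15)
c = -586 (c = 104 + 15*(-46) = 104 - 690 = -586)
(-2998 - 49402)/(21328 + c) = (-2998 - 49402)/(21328 - 586) = -52400/20742 = -52400*1/20742 = -26200/10371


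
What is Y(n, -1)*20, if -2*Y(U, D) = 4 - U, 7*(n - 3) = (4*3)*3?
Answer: 290/7 ≈ 41.429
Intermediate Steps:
n = 57/7 (n = 3 + ((4*3)*3)/7 = 3 + (12*3)/7 = 3 + (⅐)*36 = 3 + 36/7 = 57/7 ≈ 8.1429)
Y(U, D) = -2 + U/2 (Y(U, D) = -(4 - U)/2 = -2 + U/2)
Y(n, -1)*20 = (-2 + (½)*(57/7))*20 = (-2 + 57/14)*20 = (29/14)*20 = 290/7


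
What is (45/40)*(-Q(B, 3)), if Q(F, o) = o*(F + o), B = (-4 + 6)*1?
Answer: -135/8 ≈ -16.875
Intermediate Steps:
B = 2 (B = 2*1 = 2)
(45/40)*(-Q(B, 3)) = (45/40)*(-3*(2 + 3)) = ((1/40)*45)*(-3*5) = 9*(-1*15)/8 = (9/8)*(-15) = -135/8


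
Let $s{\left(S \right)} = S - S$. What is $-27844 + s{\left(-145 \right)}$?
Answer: $-27844$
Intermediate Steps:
$s{\left(S \right)} = 0$
$-27844 + s{\left(-145 \right)} = -27844 + 0 = -27844$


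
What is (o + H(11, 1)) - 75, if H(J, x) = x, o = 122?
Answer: 48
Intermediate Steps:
(o + H(11, 1)) - 75 = (122 + 1) - 75 = 123 - 75 = 48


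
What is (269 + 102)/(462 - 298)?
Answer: 371/164 ≈ 2.2622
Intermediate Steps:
(269 + 102)/(462 - 298) = 371/164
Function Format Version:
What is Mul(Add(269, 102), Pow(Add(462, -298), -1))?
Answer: Rational(371, 164) ≈ 2.2622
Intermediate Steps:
Mul(Add(269, 102), Pow(Add(462, -298), -1)) = Mul(371, Pow(164, -1)) = Mul(371, Rational(1, 164)) = Rational(371, 164)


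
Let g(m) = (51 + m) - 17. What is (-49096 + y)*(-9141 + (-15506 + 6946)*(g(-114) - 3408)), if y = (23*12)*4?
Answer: -1432471886888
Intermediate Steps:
y = 1104 (y = 276*4 = 1104)
g(m) = 34 + m
(-49096 + y)*(-9141 + (-15506 + 6946)*(g(-114) - 3408)) = (-49096 + 1104)*(-9141 + (-15506 + 6946)*((34 - 114) - 3408)) = -47992*(-9141 - 8560*(-80 - 3408)) = -47992*(-9141 - 8560*(-3488)) = -47992*(-9141 + 29857280) = -47992*29848139 = -1432471886888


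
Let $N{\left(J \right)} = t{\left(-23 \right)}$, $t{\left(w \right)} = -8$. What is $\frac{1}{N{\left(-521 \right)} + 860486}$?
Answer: $\frac{1}{860478} \approx 1.1621 \cdot 10^{-6}$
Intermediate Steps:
$N{\left(J \right)} = -8$
$\frac{1}{N{\left(-521 \right)} + 860486} = \frac{1}{-8 + 860486} = \frac{1}{860478}$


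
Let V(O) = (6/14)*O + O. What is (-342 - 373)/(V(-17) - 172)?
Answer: 5005/1374 ≈ 3.6427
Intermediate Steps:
V(O) = 10*O/7 (V(O) = (6*(1/14))*O + O = 3*O/7 + O = 10*O/7)
(-342 - 373)/(V(-17) - 172) = (-342 - 373)/((10/7)*(-17) - 172) = -715/(-170/7 - 172) = -715/(-1374/7) = -715*(-7/1374) = 5005/1374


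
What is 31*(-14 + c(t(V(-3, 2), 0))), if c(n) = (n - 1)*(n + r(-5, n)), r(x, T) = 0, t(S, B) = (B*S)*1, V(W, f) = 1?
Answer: -434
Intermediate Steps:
t(S, B) = B*S
c(n) = n*(-1 + n) (c(n) = (n - 1)*(n + 0) = (-1 + n)*n = n*(-1 + n))
31*(-14 + c(t(V(-3, 2), 0))) = 31*(-14 + (0*1)*(-1 + 0*1)) = 31*(-14 + 0*(-1 + 0)) = 31*(-14 + 0*(-1)) = 31*(-14 + 0) = 31*(-14) = -434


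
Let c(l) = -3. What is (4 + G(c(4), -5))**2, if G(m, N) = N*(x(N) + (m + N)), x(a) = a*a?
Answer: 6561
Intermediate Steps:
x(a) = a**2
G(m, N) = N*(N + m + N**2) (G(m, N) = N*(N**2 + (m + N)) = N*(N**2 + (N + m)) = N*(N + m + N**2))
(4 + G(c(4), -5))**2 = (4 - 5*(-5 - 3 + (-5)**2))**2 = (4 - 5*(-5 - 3 + 25))**2 = (4 - 5*17)**2 = (4 - 85)**2 = (-81)**2 = 6561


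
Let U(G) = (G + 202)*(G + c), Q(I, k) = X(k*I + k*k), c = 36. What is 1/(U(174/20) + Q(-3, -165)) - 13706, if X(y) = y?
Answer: -50901740174/3713829 ≈ -13706.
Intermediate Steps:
Q(I, k) = k² + I*k (Q(I, k) = k*I + k*k = I*k + k² = k² + I*k)
U(G) = (36 + G)*(202 + G) (U(G) = (G + 202)*(G + 36) = (202 + G)*(36 + G) = (36 + G)*(202 + G))
1/(U(174/20) + Q(-3, -165)) - 13706 = 1/((7272 + (174/20)² + 238*(174/20)) - 165*(-3 - 165)) - 13706 = 1/((7272 + (174*(1/20))² + 238*(174*(1/20))) - 165*(-168)) - 13706 = 1/((7272 + (87/10)² + 238*(87/10)) + 27720) - 13706 = 1/((7272 + 7569/100 + 10353/5) + 27720) - 13706 = 1/(941829/100 + 27720) - 13706 = 1/(3713829/100) - 13706 = 100/3713829 - 13706 = -50901740174/3713829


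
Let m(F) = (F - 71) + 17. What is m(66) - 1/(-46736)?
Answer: 560833/46736 ≈ 12.000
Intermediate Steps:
m(F) = -54 + F (m(F) = (-71 + F) + 17 = -54 + F)
m(66) - 1/(-46736) = (-54 + 66) - 1/(-46736) = 12 - 1*(-1/46736) = 12 + 1/46736 = 560833/46736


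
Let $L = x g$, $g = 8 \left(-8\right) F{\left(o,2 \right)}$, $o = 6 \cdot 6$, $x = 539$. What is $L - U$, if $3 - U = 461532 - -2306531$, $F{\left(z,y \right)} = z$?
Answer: $1526204$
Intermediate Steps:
$o = 36$
$U = -2768060$ ($U = 3 - \left(461532 - -2306531\right) = 3 - \left(461532 + 2306531\right) = 3 - 2768063 = -2768060$)
$g = -2304$ ($g = 8 \left(-8\right) 36 = \left(-64\right) 36 = -2304$)
$L = -1241856$ ($L = 539 \left(-2304\right) = -1241856$)
$L - U = -1241856 - -2768060 = -1241856 + 2768060 = 1526204$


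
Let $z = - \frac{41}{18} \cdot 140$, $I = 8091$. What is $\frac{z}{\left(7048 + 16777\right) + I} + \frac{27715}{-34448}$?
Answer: $- \frac{2014958305}{2473745328} \approx -0.81454$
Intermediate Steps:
$z = - \frac{2870}{9}$ ($z = \left(-41\right) \frac{1}{18} \cdot 140 = \left(- \frac{41}{18}\right) 140 = - \frac{2870}{9} \approx -318.89$)
$\frac{z}{\left(7048 + 16777\right) + I} + \frac{27715}{-34448} = - \frac{2870}{9 \left(\left(7048 + 16777\right) + 8091\right)} + \frac{27715}{-34448} = - \frac{2870}{9 \left(23825 + 8091\right)} + 27715 \left(- \frac{1}{34448}\right) = - \frac{2870}{9 \cdot 31916} - \frac{27715}{34448} = \left(- \frac{2870}{9}\right) \frac{1}{31916} - \frac{27715}{34448} = - \frac{1435}{143622} - \frac{27715}{34448} = - \frac{2014958305}{2473745328}$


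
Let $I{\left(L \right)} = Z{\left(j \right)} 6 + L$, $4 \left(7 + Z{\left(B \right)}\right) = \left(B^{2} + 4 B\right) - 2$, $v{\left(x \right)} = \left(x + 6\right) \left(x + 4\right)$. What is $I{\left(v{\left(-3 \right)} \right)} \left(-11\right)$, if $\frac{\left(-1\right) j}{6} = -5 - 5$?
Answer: $-62898$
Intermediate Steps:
$v{\left(x \right)} = \left(4 + x\right) \left(6 + x\right)$ ($v{\left(x \right)} = \left(6 + x\right) \left(4 + x\right) = \left(4 + x\right) \left(6 + x\right)$)
$j = 60$ ($j = - 6 \left(-5 - 5\right) = \left(-6\right) \left(-10\right) = 60$)
$Z{\left(B \right)} = - \frac{15}{2} + B + \frac{B^{2}}{4}$ ($Z{\left(B \right)} = -7 + \frac{\left(B^{2} + 4 B\right) - 2}{4} = -7 + \frac{-2 + B^{2} + 4 B}{4} = -7 + \left(- \frac{1}{2} + B + \frac{B^{2}}{4}\right) = - \frac{15}{2} + B + \frac{B^{2}}{4}$)
$I{\left(L \right)} = 5715 + L$ ($I{\left(L \right)} = \left(- \frac{15}{2} + 60 + \frac{60^{2}}{4}\right) 6 + L = \left(- \frac{15}{2} + 60 + \frac{1}{4} \cdot 3600\right) 6 + L = \left(- \frac{15}{2} + 60 + 900\right) 6 + L = \frac{1905}{2} \cdot 6 + L = 5715 + L$)
$I{\left(v{\left(-3 \right)} \right)} \left(-11\right) = \left(5715 + \left(24 + \left(-3\right)^{2} + 10 \left(-3\right)\right)\right) \left(-11\right) = \left(5715 + \left(24 + 9 - 30\right)\right) \left(-11\right) = \left(5715 + 3\right) \left(-11\right) = 5718 \left(-11\right) = -62898$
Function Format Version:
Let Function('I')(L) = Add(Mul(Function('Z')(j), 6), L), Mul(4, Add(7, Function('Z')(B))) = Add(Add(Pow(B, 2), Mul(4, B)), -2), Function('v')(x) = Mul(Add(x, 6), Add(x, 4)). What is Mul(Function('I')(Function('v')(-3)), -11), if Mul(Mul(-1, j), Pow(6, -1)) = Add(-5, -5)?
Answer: -62898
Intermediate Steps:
Function('v')(x) = Mul(Add(4, x), Add(6, x)) (Function('v')(x) = Mul(Add(6, x), Add(4, x)) = Mul(Add(4, x), Add(6, x)))
j = 60 (j = Mul(-6, Add(-5, -5)) = Mul(-6, -10) = 60)
Function('Z')(B) = Add(Rational(-15, 2), B, Mul(Rational(1, 4), Pow(B, 2))) (Function('Z')(B) = Add(-7, Mul(Rational(1, 4), Add(Add(Pow(B, 2), Mul(4, B)), -2))) = Add(-7, Mul(Rational(1, 4), Add(-2, Pow(B, 2), Mul(4, B)))) = Add(-7, Add(Rational(-1, 2), B, Mul(Rational(1, 4), Pow(B, 2)))) = Add(Rational(-15, 2), B, Mul(Rational(1, 4), Pow(B, 2))))
Function('I')(L) = Add(5715, L) (Function('I')(L) = Add(Mul(Add(Rational(-15, 2), 60, Mul(Rational(1, 4), Pow(60, 2))), 6), L) = Add(Mul(Add(Rational(-15, 2), 60, Mul(Rational(1, 4), 3600)), 6), L) = Add(Mul(Add(Rational(-15, 2), 60, 900), 6), L) = Add(Mul(Rational(1905, 2), 6), L) = Add(5715, L))
Mul(Function('I')(Function('v')(-3)), -11) = Mul(Add(5715, Add(24, Pow(-3, 2), Mul(10, -3))), -11) = Mul(Add(5715, Add(24, 9, -30)), -11) = Mul(Add(5715, 3), -11) = Mul(5718, -11) = -62898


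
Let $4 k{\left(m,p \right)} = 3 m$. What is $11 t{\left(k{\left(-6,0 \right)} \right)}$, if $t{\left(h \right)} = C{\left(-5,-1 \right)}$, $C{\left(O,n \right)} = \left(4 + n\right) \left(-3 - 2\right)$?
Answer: $-165$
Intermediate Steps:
$k{\left(m,p \right)} = \frac{3 m}{4}$
$C{\left(O,n \right)} = -20 - 5 n$ ($C{\left(O,n \right)} = \left(4 + n\right) \left(-3 - 2\right) = \left(4 + n\right) \left(-5\right) = -20 - 5 n$)
$t{\left(h \right)} = -15$ ($t{\left(h \right)} = -20 - -5 = -20 + 5 = -15$)
$11 t{\left(k{\left(-6,0 \right)} \right)} = 11 \left(-15\right) = -165$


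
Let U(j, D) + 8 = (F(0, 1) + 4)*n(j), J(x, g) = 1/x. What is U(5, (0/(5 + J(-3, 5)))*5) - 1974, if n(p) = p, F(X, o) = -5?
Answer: -1987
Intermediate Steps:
U(j, D) = -8 - j (U(j, D) = -8 + (-5 + 4)*j = -8 - j)
U(5, (0/(5 + J(-3, 5)))*5) - 1974 = (-8 - 1*5) - 1974 = (-8 - 5) - 1974 = -13 - 1974 = -1987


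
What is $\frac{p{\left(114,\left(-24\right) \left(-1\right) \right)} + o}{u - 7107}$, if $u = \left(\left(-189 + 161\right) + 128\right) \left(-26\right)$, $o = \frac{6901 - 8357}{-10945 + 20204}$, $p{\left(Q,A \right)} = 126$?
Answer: $- \frac{1165178}{89877113} \approx -0.012964$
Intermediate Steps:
$o = - \frac{1456}{9259} \approx -0.15725$
$u = -2600$ ($u = \left(-28 + 128\right) \left(-26\right) = 100 \left(-26\right) = -2600$)
$\frac{p{\left(114,\left(-24\right) \left(-1\right) \right)} + o}{u - 7107} = \frac{126 - \frac{1456}{9259}}{-2600 - 7107} = \frac{1165178}{9259 \left(-9707\right)} = \frac{1165178}{9259} \left(- \frac{1}{9707}\right) = - \frac{1165178}{89877113}$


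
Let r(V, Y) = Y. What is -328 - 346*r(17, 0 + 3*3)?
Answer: -3442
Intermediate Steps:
-328 - 346*r(17, 0 + 3*3) = -328 - 346*(0 + 3*3) = -328 - 346*(0 + 9) = -328 - 346*9 = -328 - 3114 = -3442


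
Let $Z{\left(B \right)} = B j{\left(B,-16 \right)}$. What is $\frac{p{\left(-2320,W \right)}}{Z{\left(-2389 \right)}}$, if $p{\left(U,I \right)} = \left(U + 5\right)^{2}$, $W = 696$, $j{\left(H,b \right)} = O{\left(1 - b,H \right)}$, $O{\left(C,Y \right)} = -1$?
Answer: $\frac{5359225}{2389} \approx 2243.3$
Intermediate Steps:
$j{\left(H,b \right)} = -1$
$p{\left(U,I \right)} = \left(5 + U\right)^{2}$
$Z{\left(B \right)} = - B$ ($Z{\left(B \right)} = B \left(-1\right) = - B$)
$\frac{p{\left(-2320,W \right)}}{Z{\left(-2389 \right)}} = \frac{\left(5 - 2320\right)^{2}}{\left(-1\right) \left(-2389\right)} = \frac{\left(-2315\right)^{2}}{2389} = 5359225 \cdot \frac{1}{2389} = \frac{5359225}{2389}$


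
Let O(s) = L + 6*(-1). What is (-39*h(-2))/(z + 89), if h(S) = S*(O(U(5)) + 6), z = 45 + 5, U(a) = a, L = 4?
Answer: 312/139 ≈ 2.2446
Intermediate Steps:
z = 50
O(s) = -2 (O(s) = 4 + 6*(-1) = 4 - 6 = -2)
h(S) = 4*S (h(S) = S*(-2 + 6) = S*4 = 4*S)
(-39*h(-2))/(z + 89) = (-156*(-2))/(50 + 89) = -39*(-8)/139 = 312*(1/139) = 312/139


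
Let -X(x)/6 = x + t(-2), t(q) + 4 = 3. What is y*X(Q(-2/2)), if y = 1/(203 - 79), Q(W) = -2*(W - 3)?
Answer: -21/62 ≈ -0.33871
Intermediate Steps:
t(q) = -1 (t(q) = -4 + 3 = -1)
Q(W) = 6 - 2*W (Q(W) = -2*(-3 + W) = 6 - 2*W)
X(x) = 6 - 6*x (X(x) = -6*(x - 1) = -6*(-1 + x) = 6 - 6*x)
y = 1/124 ≈ 0.0080645
y*X(Q(-2/2)) = (6 - 6*(6 - (-4)/2))/124 = (6 - 6*(6 - 2*(-1)))/124 = (6 - 6*(6 + 2))/124 = (6 - 6*8)/124 = (6 - 48)/124 = (1/124)*(-42) = -21/62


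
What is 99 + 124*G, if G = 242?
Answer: 30107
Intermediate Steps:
99 + 124*G = 99 + 124*242 = 99 + 30008 = 30107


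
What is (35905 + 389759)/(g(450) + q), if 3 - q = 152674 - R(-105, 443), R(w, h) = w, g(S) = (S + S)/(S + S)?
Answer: -47296/16975 ≈ -2.7862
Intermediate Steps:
g(S) = 1 (g(S) = (2*S)/((2*S)) = (2*S)*(1/(2*S)) = 1)
q = -152776 (q = 3 - (152674 - 1*(-105)) = 3 - (152674 + 105) = 3 - 1*152779 = 3 - 152779 = -152776)
(35905 + 389759)/(g(450) + q) = (35905 + 389759)/(1 - 152776) = 425664/(-152775) = 425664*(-1/152775) = -47296/16975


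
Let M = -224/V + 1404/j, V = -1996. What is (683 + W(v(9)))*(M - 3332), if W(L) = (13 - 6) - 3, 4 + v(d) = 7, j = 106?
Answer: -60296710806/26447 ≈ -2.2799e+6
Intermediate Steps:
v(d) = 3 (v(d) = -4 + 7 = 3)
M = 353266/26447 (M = -224/(-1996) + 1404/106 = -224*(-1/1996) + 1404*(1/106) = 56/499 + 702/53 = 353266/26447 ≈ 13.358)
W(L) = 4 (W(L) = 7 - 3 = 4)
(683 + W(v(9)))*(M - 3332) = (683 + 4)*(353266/26447 - 3332) = 687*(-87768138/26447) = -60296710806/26447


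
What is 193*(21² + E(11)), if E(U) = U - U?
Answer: 85113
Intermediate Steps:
E(U) = 0
193*(21² + E(11)) = 193*(21² + 0) = 193*(441 + 0) = 193*441 = 85113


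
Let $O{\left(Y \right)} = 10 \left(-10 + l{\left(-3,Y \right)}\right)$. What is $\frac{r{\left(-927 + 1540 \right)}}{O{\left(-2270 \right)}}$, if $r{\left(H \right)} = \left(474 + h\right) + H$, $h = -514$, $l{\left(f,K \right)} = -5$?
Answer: $- \frac{191}{50} \approx -3.82$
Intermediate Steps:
$r{\left(H \right)} = -40 + H$ ($r{\left(H \right)} = \left(474 - 514\right) + H = -40 + H$)
$O{\left(Y \right)} = -150$ ($O{\left(Y \right)} = 10 \left(-10 - 5\right) = 10 \left(-15\right) = -150$)
$\frac{r{\left(-927 + 1540 \right)}}{O{\left(-2270 \right)}} = \frac{-40 + \left(-927 + 1540\right)}{-150} = \left(-40 + 613\right) \left(- \frac{1}{150}\right) = 573 \left(- \frac{1}{150}\right) = - \frac{191}{50}$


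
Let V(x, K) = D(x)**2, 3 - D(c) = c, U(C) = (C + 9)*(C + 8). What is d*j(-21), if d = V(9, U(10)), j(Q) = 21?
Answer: 756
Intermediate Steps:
U(C) = (8 + C)*(9 + C) (U(C) = (9 + C)*(8 + C) = (8 + C)*(9 + C))
D(c) = 3 - c
V(x, K) = (3 - x)**2
d = 36 (d = (-3 + 9)**2 = 6**2 = 36)
d*j(-21) = 36*21 = 756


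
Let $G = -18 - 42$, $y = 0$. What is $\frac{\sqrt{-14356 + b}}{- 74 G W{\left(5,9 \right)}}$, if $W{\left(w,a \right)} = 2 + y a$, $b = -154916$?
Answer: $\frac{i \sqrt{4702}}{1480} \approx 0.046332 i$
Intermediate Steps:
$G = -60$ ($G = -18 - 42 = -60$)
$W{\left(w,a \right)} = 2$ ($W{\left(w,a \right)} = 2 + 0 a = 2 + 0 = 2$)
$\frac{\sqrt{-14356 + b}}{- 74 G W{\left(5,9 \right)}} = \frac{\sqrt{-14356 - 154916}}{\left(-74\right) \left(-60\right) 2} = \frac{\sqrt{-169272}}{4440 \cdot 2} = \frac{6 i \sqrt{4702}}{8880} = 6 i \sqrt{4702} \cdot \frac{1}{8880} = \frac{i \sqrt{4702}}{1480}$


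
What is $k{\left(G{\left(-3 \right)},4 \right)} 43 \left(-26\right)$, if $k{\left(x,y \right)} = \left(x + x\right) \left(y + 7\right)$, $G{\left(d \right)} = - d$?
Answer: $-73788$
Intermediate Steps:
$k{\left(x,y \right)} = 2 x \left(7 + y\right)$
$k{\left(G{\left(-3 \right)},4 \right)} 43 \left(-26\right) = 2 \left(\left(-1\right) \left(-3\right)\right) \left(7 + 4\right) 43 \left(-26\right) = 2 \cdot 3 \cdot 11 \cdot 43 \left(-26\right) = 66 \cdot 43 \left(-26\right) = 2838 \left(-26\right) = -73788$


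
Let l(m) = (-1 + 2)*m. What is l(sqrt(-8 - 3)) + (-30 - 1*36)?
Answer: -66 + I*sqrt(11) ≈ -66.0 + 3.3166*I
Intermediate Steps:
l(m) = m (l(m) = 1*m = m)
l(sqrt(-8 - 3)) + (-30 - 1*36) = sqrt(-8 - 3) + (-30 - 1*36) = sqrt(-11) + (-30 - 36) = I*sqrt(11) - 66 = -66 + I*sqrt(11)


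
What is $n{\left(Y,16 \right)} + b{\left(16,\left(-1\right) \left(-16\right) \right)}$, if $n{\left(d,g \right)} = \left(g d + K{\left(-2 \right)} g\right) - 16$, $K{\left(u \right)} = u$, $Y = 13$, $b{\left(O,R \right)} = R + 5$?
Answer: $181$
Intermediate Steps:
$b{\left(O,R \right)} = 5 + R$
$n{\left(d,g \right)} = -16 - 2 g + d g$ ($n{\left(d,g \right)} = \left(g d - 2 g\right) - 16 = \left(d g - 2 g\right) - 16 = \left(- 2 g + d g\right) - 16 = -16 - 2 g + d g$)
$n{\left(Y,16 \right)} + b{\left(16,\left(-1\right) \left(-16\right) \right)} = \left(-16 - 32 + 13 \cdot 16\right) + \left(5 - -16\right) = \left(-16 - 32 + 208\right) + \left(5 + 16\right) = 160 + 21 = 181$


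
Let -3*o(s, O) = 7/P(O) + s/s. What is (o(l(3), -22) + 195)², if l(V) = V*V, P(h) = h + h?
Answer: 660644209/17424 ≈ 37916.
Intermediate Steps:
P(h) = 2*h
l(V) = V²
o(s, O) = -⅓ - 7/(6*O) (o(s, O) = -(7/((2*O)) + s/s)/3 = -(7*(1/(2*O)) + 1)/3 = -(7/(2*O) + 1)/3 = -(1 + 7/(2*O))/3 = -⅓ - 7/(6*O))
(o(l(3), -22) + 195)² = ((⅙)*(-7 - 2*(-22))/(-22) + 195)² = ((⅙)*(-1/22)*(-7 + 44) + 195)² = ((⅙)*(-1/22)*37 + 195)² = (-37/132 + 195)² = (25703/132)² = 660644209/17424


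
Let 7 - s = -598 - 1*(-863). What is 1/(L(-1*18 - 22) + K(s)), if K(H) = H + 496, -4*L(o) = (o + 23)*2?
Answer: 2/493 ≈ 0.0040568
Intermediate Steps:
s = -258 (s = 7 - (-598 - 1*(-863)) = 7 - (-598 + 863) = 7 - 1*265 = 7 - 265 = -258)
L(o) = -23/2 - o/2 (L(o) = -(o + 23)*2/4 = -(23 + o)*2/4 = -(46 + 2*o)/4 = -23/2 - o/2)
K(H) = 496 + H
1/(L(-1*18 - 22) + K(s)) = 1/((-23/2 - (-1*18 - 22)/2) + (496 - 258)) = 1/((-23/2 - (-18 - 22)/2) + 238) = 1/((-23/2 - ½*(-40)) + 238) = 1/((-23/2 + 20) + 238) = 1/(17/2 + 238) = 1/(493/2) = 2/493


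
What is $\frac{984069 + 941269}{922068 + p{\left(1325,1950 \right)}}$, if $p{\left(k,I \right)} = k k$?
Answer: $\frac{1925338}{2677693} \approx 0.71903$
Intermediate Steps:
$p{\left(k,I \right)} = k^{2}$
$\frac{984069 + 941269}{922068 + p{\left(1325,1950 \right)}} = \frac{984069 + 941269}{922068 + 1325^{2}} = \frac{1925338}{922068 + 1755625} = \frac{1925338}{2677693}$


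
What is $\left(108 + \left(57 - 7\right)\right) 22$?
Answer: $3476$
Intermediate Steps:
$\left(108 + \left(57 - 7\right)\right) 22 = \left(108 + 50\right) 22 = 158 \cdot 22 = 3476$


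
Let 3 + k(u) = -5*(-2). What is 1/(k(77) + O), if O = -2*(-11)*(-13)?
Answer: -1/279 ≈ -0.0035842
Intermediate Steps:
k(u) = 7 (k(u) = -3 - 5*(-2) = -3 + 10 = 7)
O = -286 (O = 22*(-13) = -286)
1/(k(77) + O) = 1/(7 - 286) = 1/(-279) = -1/279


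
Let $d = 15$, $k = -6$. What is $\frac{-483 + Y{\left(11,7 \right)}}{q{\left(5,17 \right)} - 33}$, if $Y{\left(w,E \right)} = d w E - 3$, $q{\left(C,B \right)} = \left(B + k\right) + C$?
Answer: $- \frac{669}{17} \approx -39.353$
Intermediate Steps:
$q{\left(C,B \right)} = -6 + B + C$ ($q{\left(C,B \right)} = \left(B - 6\right) + C = \left(-6 + B\right) + C = -6 + B + C$)
$Y{\left(w,E \right)} = -3 + 15 E w$ ($Y{\left(w,E \right)} = 15 w E - 3 = 15 E w - 3 = -3 + 15 E w$)
$\frac{-483 + Y{\left(11,7 \right)}}{q{\left(5,17 \right)} - 33} = \frac{-483 - \left(3 - 1155\right)}{\left(-6 + 17 + 5\right) - 33} = \frac{-483 + \left(-3 + 1155\right)}{16 - 33} = \frac{-483 + 1152}{-17} = 669 \left(- \frac{1}{17}\right) = - \frac{669}{17}$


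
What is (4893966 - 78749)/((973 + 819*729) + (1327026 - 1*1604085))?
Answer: 4815217/320965 ≈ 15.002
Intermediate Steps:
(4893966 - 78749)/((973 + 819*729) + (1327026 - 1*1604085)) = 4815217/((973 + 597051) + (1327026 - 1604085)) = 4815217/(598024 - 277059) = 4815217/320965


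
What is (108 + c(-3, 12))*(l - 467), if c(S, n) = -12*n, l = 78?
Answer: 14004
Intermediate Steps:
(108 + c(-3, 12))*(l - 467) = (108 - 12*12)*(78 - 467) = (108 - 144)*(-389) = -36*(-389) = 14004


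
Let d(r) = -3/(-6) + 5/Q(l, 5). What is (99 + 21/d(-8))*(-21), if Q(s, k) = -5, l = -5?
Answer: -1197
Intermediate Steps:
d(r) = -1/2 (d(r) = -3/(-6) + 5/(-5) = -3*(-1/6) + 5*(-1/5) = 1/2 - 1 = -1/2)
(99 + 21/d(-8))*(-21) = (99 + 21/(-1/2))*(-21) = (99 + 21*(-2))*(-21) = (99 - 42)*(-21) = 57*(-21) = -1197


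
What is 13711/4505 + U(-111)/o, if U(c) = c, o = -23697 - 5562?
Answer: 133890068/43937265 ≈ 3.0473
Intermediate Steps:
o = -29259
13711/4505 + U(-111)/o = 13711/4505 - 111/(-29259) = 13711*(1/4505) - 111*(-1/29259) = 13711/4505 + 37/9753 = 133890068/43937265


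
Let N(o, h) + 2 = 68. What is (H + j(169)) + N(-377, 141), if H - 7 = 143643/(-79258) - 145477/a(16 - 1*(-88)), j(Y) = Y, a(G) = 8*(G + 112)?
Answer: 10682681119/68478912 ≈ 156.00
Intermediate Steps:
N(o, h) = 66 (N(o, h) = -2 + 68 = 66)
a(G) = 896 + 8*G (a(G) = 8*(112 + G) = 896 + 8*G)
H = -5409863201/68478912 (H = 7 + (143643/(-79258) - 145477/(896 + 8*(16 - 1*(-88)))) = 7 + (143643*(-1/79258) - 145477/(896 + 8*(16 + 88))) = 7 + (-143643/79258 - 145477/(896 + 8*104)) = 7 + (-143643/79258 - 145477/(896 + 832)) = 7 + (-143643/79258 - 145477/1728) = 7 - 5889215585/68478912 = -5409863201/68478912 ≈ -79.000)
(H + j(169)) + N(-377, 141) = (-5409863201/68478912 + 169) + 66 = 6163072927/68478912 + 66 = 10682681119/68478912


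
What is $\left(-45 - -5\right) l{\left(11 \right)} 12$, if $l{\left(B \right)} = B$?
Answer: $-5280$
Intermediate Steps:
$\left(-45 - -5\right) l{\left(11 \right)} 12 = \left(-45 - -5\right) 11 \cdot 12 = \left(-45 + \left(-4 + 9\right)\right) 11 \cdot 12 = \left(-45 + 5\right) 11 \cdot 12 = \left(-40\right) 11 \cdot 12 = \left(-440\right) 12 = -5280$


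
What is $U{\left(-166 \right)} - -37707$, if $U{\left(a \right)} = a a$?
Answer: $65263$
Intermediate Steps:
$U{\left(a \right)} = a^{2}$
$U{\left(-166 \right)} - -37707 = \left(-166\right)^{2} - -37707 = 27556 + 37707 = 65263$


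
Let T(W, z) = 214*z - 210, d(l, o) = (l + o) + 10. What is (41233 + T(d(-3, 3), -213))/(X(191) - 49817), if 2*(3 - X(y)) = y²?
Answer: 9118/136109 ≈ 0.066990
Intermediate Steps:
d(l, o) = 10 + l + o
T(W, z) = -210 + 214*z
X(y) = 3 - y²/2
(41233 + T(d(-3, 3), -213))/(X(191) - 49817) = (41233 + (-210 + 214*(-213)))/((3 - ½*191²) - 49817) = (41233 + (-210 - 45582))/((3 - ½*36481) - 49817) = (41233 - 45792)/((3 - 36481/2) - 49817) = -4559/(-36475/2 - 49817) = -4559/(-136109/2) = -4559*(-2/136109) = 9118/136109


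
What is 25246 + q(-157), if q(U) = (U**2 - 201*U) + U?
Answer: 81295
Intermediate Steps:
q(U) = U**2 - 200*U
25246 + q(-157) = 25246 - 157*(-200 - 157) = 25246 - 157*(-357) = 25246 + 56049 = 81295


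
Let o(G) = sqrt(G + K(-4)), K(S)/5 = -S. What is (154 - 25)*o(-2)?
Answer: 387*sqrt(2) ≈ 547.30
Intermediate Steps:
K(S) = -5*S (K(S) = 5*(-S) = -5*S)
o(G) = sqrt(20 + G) (o(G) = sqrt(G - 5*(-4)) = sqrt(G + 20) = sqrt(20 + G))
(154 - 25)*o(-2) = (154 - 25)*sqrt(20 - 2) = 129*sqrt(18) = 129*(3*sqrt(2)) = 387*sqrt(2)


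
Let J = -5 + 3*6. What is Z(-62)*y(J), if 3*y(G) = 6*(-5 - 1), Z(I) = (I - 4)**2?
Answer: -52272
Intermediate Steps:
Z(I) = (-4 + I)**2
J = 13 (J = -5 + 18 = 13)
y(G) = -12 (y(G) = (6*(-5 - 1))/3 = (6*(-6))/3 = (1/3)*(-36) = -12)
Z(-62)*y(J) = (-4 - 62)**2*(-12) = (-66)**2*(-12) = 4356*(-12) = -52272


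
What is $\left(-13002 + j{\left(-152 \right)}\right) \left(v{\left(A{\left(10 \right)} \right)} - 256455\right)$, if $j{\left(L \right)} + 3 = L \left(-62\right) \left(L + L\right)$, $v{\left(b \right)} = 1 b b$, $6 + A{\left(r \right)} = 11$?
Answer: $737980153430$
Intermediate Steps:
$A{\left(r \right)} = 5$ ($A{\left(r \right)} = -6 + 11 = 5$)
$v{\left(b \right)} = b^{2}$ ($v{\left(b \right)} = b b = b^{2}$)
$j{\left(L \right)} = -3 - 124 L^{2}$ ($j{\left(L \right)} = -3 + L \left(-62\right) \left(L + L\right) = -3 + - 62 L 2 L = -3 - 124 L^{2}$)
$\left(-13002 + j{\left(-152 \right)}\right) \left(v{\left(A{\left(10 \right)} \right)} - 256455\right) = \left(-13002 - \left(3 + 124 \left(-152\right)^{2}\right)\right) \left(5^{2} - 256455\right) = \left(-13002 - 2864899\right) \left(25 - 256455\right) = \left(-13002 - 2864899\right) \left(-256430\right) = \left(-2877901\right) \left(-256430\right) = 737980153430$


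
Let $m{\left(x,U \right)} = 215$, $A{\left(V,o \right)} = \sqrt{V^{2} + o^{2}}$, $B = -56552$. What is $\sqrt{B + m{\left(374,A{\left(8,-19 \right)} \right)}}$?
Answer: $i \sqrt{56337} \approx 237.35 i$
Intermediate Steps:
$\sqrt{B + m{\left(374,A{\left(8,-19 \right)} \right)}} = \sqrt{-56552 + 215} = \sqrt{-56337} = i \sqrt{56337}$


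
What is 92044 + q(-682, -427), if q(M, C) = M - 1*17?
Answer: 91345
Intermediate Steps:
q(M, C) = -17 + M (q(M, C) = M - 17 = -17 + M)
92044 + q(-682, -427) = 92044 + (-17 - 682) = 92044 - 699 = 91345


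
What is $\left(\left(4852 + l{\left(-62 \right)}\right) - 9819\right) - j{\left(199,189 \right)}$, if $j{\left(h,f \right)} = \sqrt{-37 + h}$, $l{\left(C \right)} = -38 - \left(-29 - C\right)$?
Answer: $-5038 - 9 \sqrt{2} \approx -5050.7$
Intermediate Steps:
$l{\left(C \right)} = -9 + C$ ($l{\left(C \right)} = -38 + \left(29 + C\right) = -9 + C$)
$\left(\left(4852 + l{\left(-62 \right)}\right) - 9819\right) - j{\left(199,189 \right)} = \left(\left(4852 - 71\right) - 9819\right) - \sqrt{-37 + 199} = \left(\left(4852 - 71\right) - 9819\right) - \sqrt{162} = \left(4781 - 9819\right) - 9 \sqrt{2} = -5038 - 9 \sqrt{2}$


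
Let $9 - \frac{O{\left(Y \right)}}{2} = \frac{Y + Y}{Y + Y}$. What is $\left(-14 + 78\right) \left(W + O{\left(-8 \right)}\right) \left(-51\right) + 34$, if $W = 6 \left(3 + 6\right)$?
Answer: $-228446$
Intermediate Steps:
$O{\left(Y \right)} = 16$ ($O{\left(Y \right)} = 18 - 2 \frac{Y + Y}{Y + Y} = 18 - 2 \frac{2 Y}{2 Y} = 18 - 2 \cdot 2 Y \frac{1}{2 Y} = 18 - 2 = 16$)
$W = 54$ ($W = 6 \cdot 9 = 54$)
$\left(-14 + 78\right) \left(W + O{\left(-8 \right)}\right) \left(-51\right) + 34 = \left(-14 + 78\right) \left(54 + 16\right) \left(-51\right) + 34 = 64 \cdot 70 \left(-51\right) + 34 = 4480 \left(-51\right) + 34 = -228480 + 34 = -228446$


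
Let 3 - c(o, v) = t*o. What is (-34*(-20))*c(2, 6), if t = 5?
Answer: -4760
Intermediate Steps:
c(o, v) = 3 - 5*o
(-34*(-20))*c(2, 6) = (-34*(-20))*(3 - 5*2) = 680*(3 - 10) = 680*(-7) = -4760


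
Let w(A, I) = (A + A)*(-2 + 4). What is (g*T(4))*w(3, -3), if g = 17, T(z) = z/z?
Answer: 204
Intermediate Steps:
T(z) = 1
w(A, I) = 4*A (w(A, I) = (2*A)*2 = 4*A)
(g*T(4))*w(3, -3) = (17*1)*(4*3) = 17*12 = 204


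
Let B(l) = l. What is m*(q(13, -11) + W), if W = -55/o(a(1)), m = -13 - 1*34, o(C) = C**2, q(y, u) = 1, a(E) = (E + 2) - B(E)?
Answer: 2397/4 ≈ 599.25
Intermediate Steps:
a(E) = 2 (a(E) = (E + 2) - E = (2 + E) - E = 2)
m = -47 (m = -13 - 34 = -47)
W = -55/4 (W = -55/(2**2) = -55/4 ≈ -13.750)
m*(q(13, -11) + W) = -47*(1 - 55/4) = -47*(-51/4) = 2397/4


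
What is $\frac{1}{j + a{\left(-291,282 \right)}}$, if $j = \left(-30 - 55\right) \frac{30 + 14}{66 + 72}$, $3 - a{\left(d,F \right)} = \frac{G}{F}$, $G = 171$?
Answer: $- \frac{6486}{160255} \approx -0.040473$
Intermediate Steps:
$a{\left(d,F \right)} = 3 - \frac{171}{F}$
$j = - \frac{1870}{69}$ ($j = - 85 \cdot \frac{44}{138} = - 85 \cdot 44 \cdot \frac{1}{138} = \left(-85\right) \frac{22}{69} = - \frac{1870}{69} \approx -27.101$)
$\frac{1}{j + a{\left(-291,282 \right)}} = \frac{1}{- \frac{1870}{69} + \left(3 - \frac{171}{282}\right)} = \frac{1}{- \frac{1870}{69} + \left(3 - \frac{57}{94}\right)} = \frac{1}{- \frac{1870}{69} + \frac{225}{94}} = \frac{1}{- \frac{160255}{6486}} = - \frac{6486}{160255}$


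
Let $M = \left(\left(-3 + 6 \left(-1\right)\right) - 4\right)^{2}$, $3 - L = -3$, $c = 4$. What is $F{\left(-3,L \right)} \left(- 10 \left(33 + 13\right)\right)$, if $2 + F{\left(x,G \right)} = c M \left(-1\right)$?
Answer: $311880$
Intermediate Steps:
$L = 6$ ($L = 3 - -3 = 3 + 3 = 6$)
$M = 169$ ($M = \left(\left(-3 - 6\right) - 4\right)^{2} = \left(-9 - 4\right)^{2} = \left(-13\right)^{2} = 169$)
$F{\left(x,G \right)} = -678$ ($F{\left(x,G \right)} = -2 + 4 \cdot 169 \left(-1\right) = -2 + 676 \left(-1\right) = -2 - 676 = -678$)
$F{\left(-3,L \right)} \left(- 10 \left(33 + 13\right)\right) = - 678 \left(- 10 \left(33 + 13\right)\right) = - 678 \left(\left(-10\right) 46\right) = \left(-678\right) \left(-460\right) = 311880$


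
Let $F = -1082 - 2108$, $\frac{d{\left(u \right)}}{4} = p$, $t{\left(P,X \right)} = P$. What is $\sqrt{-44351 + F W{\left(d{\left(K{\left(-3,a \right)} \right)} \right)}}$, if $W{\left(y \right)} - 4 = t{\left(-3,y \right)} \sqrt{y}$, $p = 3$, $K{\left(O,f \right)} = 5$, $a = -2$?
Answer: $\sqrt{-57111 + 19140 \sqrt{3}} \approx 154.79 i$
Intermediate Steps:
$d{\left(u \right)} = 12$ ($d{\left(u \right)} = 4 \cdot 3 = 12$)
$W{\left(y \right)} = 4 - 3 \sqrt{y}$
$F = -3190$ ($F = -1082 - 2108 = -3190$)
$\sqrt{-44351 + F W{\left(d{\left(K{\left(-3,a \right)} \right)} \right)}} = \sqrt{-44351 - 3190 \left(4 - 3 \sqrt{12}\right)} = \sqrt{-44351 - 3190 \left(4 - 3 \cdot 2 \sqrt{3}\right)} = \sqrt{-44351 - 3190 \left(4 - 6 \sqrt{3}\right)} = \sqrt{-44351 - \left(12760 - 19140 \sqrt{3}\right)} = \sqrt{-57111 + 19140 \sqrt{3}}$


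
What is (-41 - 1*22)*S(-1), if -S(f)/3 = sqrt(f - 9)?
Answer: 189*I*sqrt(10) ≈ 597.67*I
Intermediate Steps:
S(f) = -3*sqrt(-9 + f) (S(f) = -3*sqrt(f - 9) = -3*sqrt(-9 + f))
(-41 - 1*22)*S(-1) = (-41 - 1*22)*(-3*sqrt(-9 - 1)) = (-41 - 22)*(-3*I*sqrt(10)) = -(-189)*I*sqrt(10) = 189*I*sqrt(10)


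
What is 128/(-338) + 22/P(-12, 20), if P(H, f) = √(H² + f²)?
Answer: -64/169 + 11*√34/68 ≈ 0.56454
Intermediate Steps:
128/(-338) + 22/P(-12, 20) = 128/(-338) + 22/(√((-12)² + 20²)) = 128*(-1/338) + 22/(√(144 + 400)) = -64/169 + 22/(√544) = -64/169 + 22/((4*√34)) = -64/169 + 22*(√34/136) = -64/169 + 11*√34/68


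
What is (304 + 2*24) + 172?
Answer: 524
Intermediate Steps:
(304 + 2*24) + 172 = (304 + 48) + 172 = 352 + 172 = 524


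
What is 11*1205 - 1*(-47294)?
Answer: 60549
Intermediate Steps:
11*1205 - 1*(-47294) = 13255 + 47294 = 60549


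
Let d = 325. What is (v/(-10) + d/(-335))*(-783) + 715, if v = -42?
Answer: -607681/335 ≈ -1814.0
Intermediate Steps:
(v/(-10) + d/(-335))*(-783) + 715 = (-42/(-10) + 325/(-335))*(-783) + 715 = (-42*(-1/10) + 325*(-1/335))*(-783) + 715 = (21/5 - 65/67)*(-783) + 715 = (1082/335)*(-783) + 715 = -847206/335 + 715 = -607681/335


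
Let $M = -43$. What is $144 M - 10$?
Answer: $-6202$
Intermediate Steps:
$144 M - 10 = 144 \left(-43\right) - 10 = -6192 - 10 = -6202$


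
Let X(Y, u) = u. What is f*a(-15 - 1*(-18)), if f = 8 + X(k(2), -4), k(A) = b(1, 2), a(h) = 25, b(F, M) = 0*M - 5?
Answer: 100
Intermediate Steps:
b(F, M) = -5 (b(F, M) = 0 - 5 = -5)
k(A) = -5
f = 4 (f = 8 - 4 = 4)
f*a(-15 - 1*(-18)) = 4*25 = 100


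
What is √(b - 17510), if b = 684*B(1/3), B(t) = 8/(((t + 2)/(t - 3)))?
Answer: I*√1164422/7 ≈ 154.15*I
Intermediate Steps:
B(t) = 8*(-3 + t)/(2 + t) (B(t) = 8/(((2 + t)/(-3 + t))) = 8*((-3 + t)/(2 + t)) = 8*(-3 + t)/(2 + t))
b = -43776/7 (b = 684*(8*(-3 + 1/3)/(2 + 1/3)) = 684*(8*(-3 + ⅓)/(2 + ⅓)) = 684*(8*(-8/3)/(7/3)) = 684*(8*(3/7)*(-8/3)) = 684*(-64/7) = -43776/7 ≈ -6253.7)
√(b - 17510) = √(-43776/7 - 17510) = √(-166346/7) = I*√1164422/7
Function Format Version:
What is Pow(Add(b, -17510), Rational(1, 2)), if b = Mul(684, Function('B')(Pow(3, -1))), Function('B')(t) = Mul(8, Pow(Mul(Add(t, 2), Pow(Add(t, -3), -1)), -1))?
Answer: Mul(Rational(1, 7), I, Pow(1164422, Rational(1, 2))) ≈ Mul(154.15, I)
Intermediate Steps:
Function('B')(t) = Mul(8, Pow(Add(2, t), -1), Add(-3, t)) (Function('B')(t) = Mul(8, Pow(Mul(Add(2, t), Pow(Add(-3, t), -1)), -1)) = Mul(8, Pow(Mul(Pow(Add(-3, t), -1), Add(2, t)), -1)) = Mul(8, Mul(Pow(Add(2, t), -1), Add(-3, t))) = Mul(8, Pow(Add(2, t), -1), Add(-3, t)))
b = Rational(-43776, 7) (b = Mul(684, Mul(8, Pow(Add(2, Pow(3, -1)), -1), Add(-3, Pow(3, -1)))) = Mul(684, Mul(8, Pow(Add(2, Rational(1, 3)), -1), Add(-3, Rational(1, 3)))) = Mul(684, Mul(8, Pow(Rational(7, 3), -1), Rational(-8, 3))) = Mul(684, Mul(8, Rational(3, 7), Rational(-8, 3))) = Mul(684, Rational(-64, 7)) = Rational(-43776, 7) ≈ -6253.7)
Pow(Add(b, -17510), Rational(1, 2)) = Pow(Add(Rational(-43776, 7), -17510), Rational(1, 2)) = Pow(Rational(-166346, 7), Rational(1, 2)) = Mul(Rational(1, 7), I, Pow(1164422, Rational(1, 2)))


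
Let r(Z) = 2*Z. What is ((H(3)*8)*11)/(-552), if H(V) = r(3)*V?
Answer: -66/23 ≈ -2.8696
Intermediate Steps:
H(V) = 6*V (H(V) = (2*3)*V = 6*V)
((H(3)*8)*11)/(-552) = (((6*3)*8)*11)/(-552) = ((18*8)*11)*(-1/552) = (144*11)*(-1/552) = 1584*(-1/552) = -66/23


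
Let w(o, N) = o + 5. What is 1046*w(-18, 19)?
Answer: -13598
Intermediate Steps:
w(o, N) = 5 + o
1046*w(-18, 19) = 1046*(5 - 18) = 1046*(-13) = -13598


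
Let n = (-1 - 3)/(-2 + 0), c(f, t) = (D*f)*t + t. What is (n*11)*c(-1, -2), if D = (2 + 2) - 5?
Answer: -88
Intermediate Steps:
D = -1 (D = 4 - 5 = -1)
c(f, t) = t - f*t (c(f, t) = (-f)*t + t = -f*t + t = t - f*t)
n = 2 (n = -4/(-2) = -4*(-1/2) = 2)
(n*11)*c(-1, -2) = (2*11)*(-2*(1 - 1*(-1))) = 22*(-2*(1 + 1)) = 22*(-2*2) = 22*(-4) = -88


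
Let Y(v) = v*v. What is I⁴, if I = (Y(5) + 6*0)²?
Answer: 152587890625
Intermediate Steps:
Y(v) = v²
I = 625 (I = (5² + 6*0)² = (25 + 0)² = 25² = 625)
I⁴ = 625⁴ = 152587890625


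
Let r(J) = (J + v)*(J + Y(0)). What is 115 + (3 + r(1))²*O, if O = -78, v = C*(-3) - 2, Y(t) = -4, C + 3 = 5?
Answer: -44813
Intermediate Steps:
C = 2 (C = -3 + 5 = 2)
v = -8 (v = 2*(-3) - 2 = -6 - 2 = -8)
r(J) = (-8 + J)*(-4 + J) (r(J) = (J - 8)*(J - 4) = (-8 + J)*(-4 + J))
115 + (3 + r(1))²*O = 115 + (3 + (32 + 1² - 12*1))²*(-78) = 115 + (3 + (32 + 1 - 12))²*(-78) = 115 + (3 + 21)²*(-78) = 115 + 24²*(-78) = 115 + 576*(-78) = 115 - 44928 = -44813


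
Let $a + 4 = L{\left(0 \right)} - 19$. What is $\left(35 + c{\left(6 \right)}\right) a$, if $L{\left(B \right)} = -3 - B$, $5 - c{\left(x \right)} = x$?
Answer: $-884$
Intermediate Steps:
$c{\left(x \right)} = 5 - x$
$a = -26$ ($a = -4 - 22 = -26$)
$\left(35 + c{\left(6 \right)}\right) a = \left(35 + \left(5 - 6\right)\right) \left(-26\right) = \left(35 - 1\right) \left(-26\right) = 34 \left(-26\right) = -884$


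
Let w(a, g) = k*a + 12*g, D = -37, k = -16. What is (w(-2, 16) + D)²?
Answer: 34969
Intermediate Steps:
w(a, g) = -16*a + 12*g
(w(-2, 16) + D)² = ((-16*(-2) + 12*16) - 37)² = ((32 + 192) - 37)² = (224 - 37)² = 187² = 34969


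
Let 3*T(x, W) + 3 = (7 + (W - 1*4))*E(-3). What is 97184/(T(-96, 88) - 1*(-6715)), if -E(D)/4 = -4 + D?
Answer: 145776/11345 ≈ 12.849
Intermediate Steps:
E(D) = 16 - 4*D (E(D) = -4*(-4 + D) = 16 - 4*D)
T(x, W) = 27 + 28*W/3 (T(x, W) = -1 + ((7 + (W - 1*4))*(16 - 4*(-3)))/3 = -1 + ((7 + (W - 4))*(16 + 12))/3 = -1 + ((7 + (-4 + W))*28)/3 = -1 + ((3 + W)*28)/3 = -1 + (84 + 28*W)/3 = -1 + (28 + 28*W/3) = 27 + 28*W/3)
97184/(T(-96, 88) - 1*(-6715)) = 97184/((27 + (28/3)*88) - 1*(-6715)) = 97184/((27 + 2464/3) + 6715) = 97184/(2545/3 + 6715) = 97184/(22690/3) = 97184*(3/22690) = 145776/11345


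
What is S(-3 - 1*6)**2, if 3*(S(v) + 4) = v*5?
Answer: 361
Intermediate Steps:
S(v) = -4 + 5*v/3 (S(v) = -4 + (v*5)/3 = -4 + (5*v)/3 = -4 + 5*v/3)
S(-3 - 1*6)**2 = (-4 + 5*(-3 - 1*6)/3)**2 = (-4 + 5*(-3 - 6)/3)**2 = (-4 + (5/3)*(-9))**2 = (-4 - 15)**2 = (-19)**2 = 361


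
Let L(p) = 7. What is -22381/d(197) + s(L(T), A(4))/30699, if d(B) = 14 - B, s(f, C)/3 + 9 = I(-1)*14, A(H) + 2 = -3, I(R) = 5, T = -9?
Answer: 76345312/624213 ≈ 122.31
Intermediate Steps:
A(H) = -5 (A(H) = -2 - 3 = -5)
s(f, C) = 183 (s(f, C) = -27 + 3*(5*14) = -27 + 3*70 = -27 + 210 = 183)
-22381/d(197) + s(L(T), A(4))/30699 = -22381/(14 - 1*197) + 183/30699 = -22381/(14 - 197) + 183*(1/30699) = -22381/(-183) + 61/10233 = -22381*(-1/183) + 61/10233 = 22381/183 + 61/10233 = 76345312/624213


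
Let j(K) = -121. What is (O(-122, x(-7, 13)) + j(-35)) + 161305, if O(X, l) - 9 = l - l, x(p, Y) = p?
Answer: 161193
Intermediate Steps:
O(X, l) = 9 (O(X, l) = 9 + (l - l) = 9 + 0 = 9)
(O(-122, x(-7, 13)) + j(-35)) + 161305 = (9 - 121) + 161305 = -112 + 161305 = 161193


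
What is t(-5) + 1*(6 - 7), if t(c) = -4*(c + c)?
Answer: 39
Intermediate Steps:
t(c) = -8*c
t(-5) + 1*(6 - 7) = -8*(-5) + 1*(6 - 7) = 40 + 1*(-1) = 40 - 1 = 39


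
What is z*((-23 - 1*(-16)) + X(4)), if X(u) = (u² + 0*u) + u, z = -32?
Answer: -416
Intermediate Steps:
X(u) = u + u² (X(u) = (u² + 0) + u = u² + u = u + u²)
z*((-23 - 1*(-16)) + X(4)) = -32*((-23 - 1*(-16)) + 4*(1 + 4)) = -32*((-23 + 16) + 4*5) = -32*(-7 + 20) = -32*13 = -416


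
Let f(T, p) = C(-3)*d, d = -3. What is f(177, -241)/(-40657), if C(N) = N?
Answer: -9/40657 ≈ -0.00022136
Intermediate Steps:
f(T, p) = 9 (f(T, p) = -3*(-3) = 9)
f(177, -241)/(-40657) = 9/(-40657) = 9*(-1/40657) = -9/40657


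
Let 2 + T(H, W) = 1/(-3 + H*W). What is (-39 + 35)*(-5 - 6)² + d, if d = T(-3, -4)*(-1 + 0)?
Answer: -4339/9 ≈ -482.11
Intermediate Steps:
T(H, W) = -2 + 1/(-3 + H*W)
d = 17/9 (d = ((7 - 2*(-3)*(-4))/(-3 - 3*(-4)))*(-1 + 0) = ((7 - 24)/(-3 + 12))*(-1) = (-17/9)*(-1) = ((⅑)*(-17))*(-1) = -17/9*(-1) = 17/9 ≈ 1.8889)
(-39 + 35)*(-5 - 6)² + d = (-39 + 35)*(-5 - 6)² + 17/9 = -4*(-11)² + 17/9 = -4*121 + 17/9 = -484 + 17/9 = -4339/9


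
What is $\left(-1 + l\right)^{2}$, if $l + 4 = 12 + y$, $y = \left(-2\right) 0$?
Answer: $49$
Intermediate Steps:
$y = 0$
$l = 8$ ($l = -4 + \left(12 + 0\right) = -4 + 12 = 8$)
$\left(-1 + l\right)^{2} = \left(-1 + 8\right)^{2} = 7^{2} = 49$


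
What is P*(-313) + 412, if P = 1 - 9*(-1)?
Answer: -2718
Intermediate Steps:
P = 10 (P = 1 + 9 = 10)
P*(-313) + 412 = 10*(-313) + 412 = -3130 + 412 = -2718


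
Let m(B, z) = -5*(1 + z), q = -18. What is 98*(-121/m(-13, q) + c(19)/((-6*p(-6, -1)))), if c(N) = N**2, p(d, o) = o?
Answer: 1467991/255 ≈ 5756.8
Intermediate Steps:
m(B, z) = -5 - 5*z
98*(-121/m(-13, q) + c(19)/((-6*p(-6, -1)))) = 98*(-121/(-5 - 5*(-18)) + 19**2/((-6*(-1)))) = 98*(-121/(-5 + 90) + 361/6) = 98*(-121/85 + 361*(1/6)) = 98*(-121*1/85 + 361/6) = 98*(-121/85 + 361/6) = 98*(29959/510) = 1467991/255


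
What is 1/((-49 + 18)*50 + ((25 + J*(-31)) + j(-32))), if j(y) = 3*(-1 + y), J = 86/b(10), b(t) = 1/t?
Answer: -1/28284 ≈ -3.5356e-5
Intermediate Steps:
J = 860 (J = 86/(1/10) = 86*10 = 860)
j(y) = -3 + 3*y
1/((-49 + 18)*50 + ((25 + J*(-31)) + j(-32))) = 1/((-49 + 18)*50 + ((25 + 860*(-31)) + (-3 + 3*(-32)))) = 1/(-31*50 + ((25 - 26660) + (-3 - 96))) = 1/(-1550 + (-26635 - 99)) = 1/(-1550 - 26734) = 1/(-28284) = -1/28284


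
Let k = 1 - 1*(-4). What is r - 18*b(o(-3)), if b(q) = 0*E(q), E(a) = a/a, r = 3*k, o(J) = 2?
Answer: 15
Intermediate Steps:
k = 5 (k = 1 + 4 = 5)
r = 15 (r = 3*5 = 15)
E(a) = 1
b(q) = 0 (b(q) = 0*1 = 0)
r - 18*b(o(-3)) = 15 - 18*0 = 15 + 0 = 15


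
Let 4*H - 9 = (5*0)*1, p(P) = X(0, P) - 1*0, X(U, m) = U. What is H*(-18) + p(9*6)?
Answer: -81/2 ≈ -40.500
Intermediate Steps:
p(P) = 0 (p(P) = 0 - 1*0 = 0 + 0 = 0)
H = 9/4 (H = 9/4 + ((5*0)*1)/4 = 9/4 + (0*1)/4 = 9/4 + (¼)*0 = 9/4 + 0 = 9/4 ≈ 2.2500)
H*(-18) + p(9*6) = (9/4)*(-18) + 0 = -81/2 + 0 = -81/2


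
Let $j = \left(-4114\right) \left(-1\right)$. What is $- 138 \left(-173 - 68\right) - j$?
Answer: $29144$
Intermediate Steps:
$j = 4114$
$- 138 \left(-173 - 68\right) - j = - 138 \left(-173 - 68\right) - 4114 = \left(-138\right) \left(-241\right) - 4114 = 33258 - 4114 = 29144$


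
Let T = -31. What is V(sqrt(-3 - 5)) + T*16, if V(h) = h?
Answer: -496 + 2*I*sqrt(2) ≈ -496.0 + 2.8284*I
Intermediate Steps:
V(sqrt(-3 - 5)) + T*16 = sqrt(-3 - 5) - 31*16 = sqrt(-8) - 496 = 2*I*sqrt(2) - 496 = -496 + 2*I*sqrt(2)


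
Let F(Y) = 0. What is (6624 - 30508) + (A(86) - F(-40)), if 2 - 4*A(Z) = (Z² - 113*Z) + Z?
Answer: -46649/2 ≈ -23325.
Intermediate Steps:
A(Z) = ½ + 28*Z - Z²/4 (A(Z) = ½ - ((Z² - 113*Z) + Z)/4 = ½ - (Z² - 112*Z)/4 = ½ + (28*Z - Z²/4) = ½ + 28*Z - Z²/4)
(6624 - 30508) + (A(86) - F(-40)) = (6624 - 30508) + ((½ + 28*86 - ¼*86²) - 1*0) = -23884 + ((½ + 2408 - ¼*7396) + 0) = -23884 + ((½ + 2408 - 1849) + 0) = -23884 + (1119/2 + 0) = -23884 + 1119/2 = -46649/2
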